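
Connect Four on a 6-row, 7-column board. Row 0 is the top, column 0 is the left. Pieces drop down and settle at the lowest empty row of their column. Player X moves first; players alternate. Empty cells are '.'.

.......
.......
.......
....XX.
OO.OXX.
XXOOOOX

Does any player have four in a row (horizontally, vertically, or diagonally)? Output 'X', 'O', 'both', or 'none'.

O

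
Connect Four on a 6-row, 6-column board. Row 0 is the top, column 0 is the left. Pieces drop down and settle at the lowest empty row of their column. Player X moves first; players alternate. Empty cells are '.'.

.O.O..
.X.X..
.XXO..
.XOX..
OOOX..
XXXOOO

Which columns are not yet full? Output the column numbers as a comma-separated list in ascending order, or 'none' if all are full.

col 0: top cell = '.' → open
col 1: top cell = 'O' → FULL
col 2: top cell = '.' → open
col 3: top cell = 'O' → FULL
col 4: top cell = '.' → open
col 5: top cell = '.' → open

Answer: 0,2,4,5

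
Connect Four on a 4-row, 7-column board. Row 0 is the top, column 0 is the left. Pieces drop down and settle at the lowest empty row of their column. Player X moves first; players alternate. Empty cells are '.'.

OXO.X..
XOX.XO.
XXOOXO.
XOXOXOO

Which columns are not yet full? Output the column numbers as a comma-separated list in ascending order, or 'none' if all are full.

Answer: 3,5,6

Derivation:
col 0: top cell = 'O' → FULL
col 1: top cell = 'X' → FULL
col 2: top cell = 'O' → FULL
col 3: top cell = '.' → open
col 4: top cell = 'X' → FULL
col 5: top cell = '.' → open
col 6: top cell = '.' → open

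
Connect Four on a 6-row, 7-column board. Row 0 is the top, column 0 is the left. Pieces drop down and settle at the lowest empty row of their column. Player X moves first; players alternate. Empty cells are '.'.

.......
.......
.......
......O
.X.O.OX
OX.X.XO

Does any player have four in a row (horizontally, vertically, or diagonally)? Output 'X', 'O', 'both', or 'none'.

none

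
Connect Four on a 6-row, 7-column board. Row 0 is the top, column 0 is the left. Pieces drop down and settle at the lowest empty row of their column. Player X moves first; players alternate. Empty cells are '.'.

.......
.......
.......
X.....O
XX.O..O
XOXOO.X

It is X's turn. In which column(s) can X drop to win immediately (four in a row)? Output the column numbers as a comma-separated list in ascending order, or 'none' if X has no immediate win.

Answer: 0

Derivation:
col 0: drop X → WIN!
col 1: drop X → no win
col 2: drop X → no win
col 3: drop X → no win
col 4: drop X → no win
col 5: drop X → no win
col 6: drop X → no win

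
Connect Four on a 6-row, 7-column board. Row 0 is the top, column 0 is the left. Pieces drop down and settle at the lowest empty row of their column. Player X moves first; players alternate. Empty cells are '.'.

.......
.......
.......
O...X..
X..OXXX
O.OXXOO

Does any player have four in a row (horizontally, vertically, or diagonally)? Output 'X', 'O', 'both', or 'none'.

none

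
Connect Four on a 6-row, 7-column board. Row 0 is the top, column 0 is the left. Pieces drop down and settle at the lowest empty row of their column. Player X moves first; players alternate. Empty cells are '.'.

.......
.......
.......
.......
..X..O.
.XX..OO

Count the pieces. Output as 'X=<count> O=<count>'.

X=3 O=3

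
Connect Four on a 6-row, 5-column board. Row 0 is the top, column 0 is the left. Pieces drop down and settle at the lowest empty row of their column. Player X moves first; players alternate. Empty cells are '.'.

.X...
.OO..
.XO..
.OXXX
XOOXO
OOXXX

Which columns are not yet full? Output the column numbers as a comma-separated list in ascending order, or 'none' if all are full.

Answer: 0,2,3,4

Derivation:
col 0: top cell = '.' → open
col 1: top cell = 'X' → FULL
col 2: top cell = '.' → open
col 3: top cell = '.' → open
col 4: top cell = '.' → open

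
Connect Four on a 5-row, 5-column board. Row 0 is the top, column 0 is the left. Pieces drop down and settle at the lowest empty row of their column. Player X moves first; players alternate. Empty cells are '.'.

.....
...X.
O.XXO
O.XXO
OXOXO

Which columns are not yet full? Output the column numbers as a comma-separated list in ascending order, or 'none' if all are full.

Answer: 0,1,2,3,4

Derivation:
col 0: top cell = '.' → open
col 1: top cell = '.' → open
col 2: top cell = '.' → open
col 3: top cell = '.' → open
col 4: top cell = '.' → open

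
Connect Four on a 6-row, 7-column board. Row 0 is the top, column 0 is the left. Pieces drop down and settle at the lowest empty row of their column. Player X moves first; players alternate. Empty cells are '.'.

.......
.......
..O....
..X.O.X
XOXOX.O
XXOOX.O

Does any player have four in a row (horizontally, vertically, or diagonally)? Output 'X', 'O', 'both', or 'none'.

none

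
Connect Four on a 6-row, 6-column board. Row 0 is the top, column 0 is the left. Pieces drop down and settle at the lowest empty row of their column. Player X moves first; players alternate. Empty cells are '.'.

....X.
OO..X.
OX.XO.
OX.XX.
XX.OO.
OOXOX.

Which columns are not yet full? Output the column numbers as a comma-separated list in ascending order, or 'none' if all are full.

col 0: top cell = '.' → open
col 1: top cell = '.' → open
col 2: top cell = '.' → open
col 3: top cell = '.' → open
col 4: top cell = 'X' → FULL
col 5: top cell = '.' → open

Answer: 0,1,2,3,5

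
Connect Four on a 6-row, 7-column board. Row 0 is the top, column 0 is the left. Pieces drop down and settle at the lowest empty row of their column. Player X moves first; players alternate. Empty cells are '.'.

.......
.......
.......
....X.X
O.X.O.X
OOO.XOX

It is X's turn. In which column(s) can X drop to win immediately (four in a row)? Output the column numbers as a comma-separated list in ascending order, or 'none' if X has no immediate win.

Answer: 6

Derivation:
col 0: drop X → no win
col 1: drop X → no win
col 2: drop X → no win
col 3: drop X → no win
col 4: drop X → no win
col 5: drop X → no win
col 6: drop X → WIN!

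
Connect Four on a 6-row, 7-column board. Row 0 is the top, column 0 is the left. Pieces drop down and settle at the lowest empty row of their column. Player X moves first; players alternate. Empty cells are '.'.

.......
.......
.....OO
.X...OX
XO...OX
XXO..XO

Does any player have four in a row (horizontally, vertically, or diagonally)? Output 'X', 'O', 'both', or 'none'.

none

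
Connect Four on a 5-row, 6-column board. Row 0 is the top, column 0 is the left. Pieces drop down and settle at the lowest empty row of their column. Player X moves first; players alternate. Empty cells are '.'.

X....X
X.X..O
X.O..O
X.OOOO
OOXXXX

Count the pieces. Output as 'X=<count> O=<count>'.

X=10 O=9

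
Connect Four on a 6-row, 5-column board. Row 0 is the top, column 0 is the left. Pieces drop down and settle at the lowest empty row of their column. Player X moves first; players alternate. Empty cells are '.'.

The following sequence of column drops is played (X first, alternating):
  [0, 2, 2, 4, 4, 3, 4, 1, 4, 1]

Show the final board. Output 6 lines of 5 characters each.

Move 1: X drops in col 0, lands at row 5
Move 2: O drops in col 2, lands at row 5
Move 3: X drops in col 2, lands at row 4
Move 4: O drops in col 4, lands at row 5
Move 5: X drops in col 4, lands at row 4
Move 6: O drops in col 3, lands at row 5
Move 7: X drops in col 4, lands at row 3
Move 8: O drops in col 1, lands at row 5
Move 9: X drops in col 4, lands at row 2
Move 10: O drops in col 1, lands at row 4

Answer: .....
.....
....X
....X
.OX.X
XOOOO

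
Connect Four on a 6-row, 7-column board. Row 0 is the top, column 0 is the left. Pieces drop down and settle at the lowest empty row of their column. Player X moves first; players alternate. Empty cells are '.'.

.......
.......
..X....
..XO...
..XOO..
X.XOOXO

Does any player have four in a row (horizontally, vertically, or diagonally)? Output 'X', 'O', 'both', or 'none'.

X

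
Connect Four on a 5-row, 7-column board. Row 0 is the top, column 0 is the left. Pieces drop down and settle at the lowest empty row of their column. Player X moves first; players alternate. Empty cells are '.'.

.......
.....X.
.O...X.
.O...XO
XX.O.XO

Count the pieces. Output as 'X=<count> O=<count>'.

X=6 O=5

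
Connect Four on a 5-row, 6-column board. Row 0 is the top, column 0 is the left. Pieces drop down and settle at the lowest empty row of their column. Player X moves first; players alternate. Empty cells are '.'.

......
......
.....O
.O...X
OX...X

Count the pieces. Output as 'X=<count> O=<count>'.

X=3 O=3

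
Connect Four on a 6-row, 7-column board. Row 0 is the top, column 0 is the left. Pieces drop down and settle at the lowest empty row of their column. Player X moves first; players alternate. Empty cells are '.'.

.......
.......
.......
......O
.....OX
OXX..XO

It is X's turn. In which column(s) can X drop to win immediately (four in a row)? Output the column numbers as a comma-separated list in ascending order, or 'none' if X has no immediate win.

Answer: none

Derivation:
col 0: drop X → no win
col 1: drop X → no win
col 2: drop X → no win
col 3: drop X → no win
col 4: drop X → no win
col 5: drop X → no win
col 6: drop X → no win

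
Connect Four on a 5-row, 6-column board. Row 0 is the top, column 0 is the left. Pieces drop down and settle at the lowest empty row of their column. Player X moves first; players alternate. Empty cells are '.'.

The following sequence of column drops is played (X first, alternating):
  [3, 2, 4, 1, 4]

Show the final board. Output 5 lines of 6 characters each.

Move 1: X drops in col 3, lands at row 4
Move 2: O drops in col 2, lands at row 4
Move 3: X drops in col 4, lands at row 4
Move 4: O drops in col 1, lands at row 4
Move 5: X drops in col 4, lands at row 3

Answer: ......
......
......
....X.
.OOXX.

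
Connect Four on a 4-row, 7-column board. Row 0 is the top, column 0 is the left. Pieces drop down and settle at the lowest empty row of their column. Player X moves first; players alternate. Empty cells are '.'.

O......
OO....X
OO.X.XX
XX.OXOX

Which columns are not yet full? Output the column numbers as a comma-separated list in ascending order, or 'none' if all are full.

col 0: top cell = 'O' → FULL
col 1: top cell = '.' → open
col 2: top cell = '.' → open
col 3: top cell = '.' → open
col 4: top cell = '.' → open
col 5: top cell = '.' → open
col 6: top cell = '.' → open

Answer: 1,2,3,4,5,6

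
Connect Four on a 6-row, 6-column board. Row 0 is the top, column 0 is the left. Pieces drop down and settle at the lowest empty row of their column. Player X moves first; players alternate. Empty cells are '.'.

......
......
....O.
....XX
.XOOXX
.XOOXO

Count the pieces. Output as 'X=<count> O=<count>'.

X=7 O=6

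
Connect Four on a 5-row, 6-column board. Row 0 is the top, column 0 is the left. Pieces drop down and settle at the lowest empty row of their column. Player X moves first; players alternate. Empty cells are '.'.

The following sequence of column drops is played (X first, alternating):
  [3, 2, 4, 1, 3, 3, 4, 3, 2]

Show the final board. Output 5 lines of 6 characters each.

Answer: ......
...O..
...O..
..XXX.
.OOXX.

Derivation:
Move 1: X drops in col 3, lands at row 4
Move 2: O drops in col 2, lands at row 4
Move 3: X drops in col 4, lands at row 4
Move 4: O drops in col 1, lands at row 4
Move 5: X drops in col 3, lands at row 3
Move 6: O drops in col 3, lands at row 2
Move 7: X drops in col 4, lands at row 3
Move 8: O drops in col 3, lands at row 1
Move 9: X drops in col 2, lands at row 3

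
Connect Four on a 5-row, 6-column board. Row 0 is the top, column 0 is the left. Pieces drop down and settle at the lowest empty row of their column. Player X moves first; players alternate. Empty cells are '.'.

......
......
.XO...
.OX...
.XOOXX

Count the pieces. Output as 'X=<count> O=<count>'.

X=5 O=4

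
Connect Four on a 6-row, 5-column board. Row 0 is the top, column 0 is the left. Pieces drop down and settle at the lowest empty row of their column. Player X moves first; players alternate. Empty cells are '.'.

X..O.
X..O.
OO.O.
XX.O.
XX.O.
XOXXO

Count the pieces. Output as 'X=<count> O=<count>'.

X=9 O=9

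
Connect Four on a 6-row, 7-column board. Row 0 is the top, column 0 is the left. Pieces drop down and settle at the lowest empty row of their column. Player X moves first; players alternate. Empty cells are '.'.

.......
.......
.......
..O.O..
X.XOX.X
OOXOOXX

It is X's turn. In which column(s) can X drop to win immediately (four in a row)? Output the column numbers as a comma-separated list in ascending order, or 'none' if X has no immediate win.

Answer: none

Derivation:
col 0: drop X → no win
col 1: drop X → no win
col 2: drop X → no win
col 3: drop X → no win
col 4: drop X → no win
col 5: drop X → no win
col 6: drop X → no win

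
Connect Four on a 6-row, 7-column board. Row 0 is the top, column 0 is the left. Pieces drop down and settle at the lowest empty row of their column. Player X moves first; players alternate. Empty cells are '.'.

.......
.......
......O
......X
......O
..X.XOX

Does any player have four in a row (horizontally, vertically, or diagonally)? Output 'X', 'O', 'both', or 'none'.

none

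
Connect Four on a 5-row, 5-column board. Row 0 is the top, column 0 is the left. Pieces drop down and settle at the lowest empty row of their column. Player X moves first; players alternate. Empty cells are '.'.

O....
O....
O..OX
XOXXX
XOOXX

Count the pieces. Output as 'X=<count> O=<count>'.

X=8 O=7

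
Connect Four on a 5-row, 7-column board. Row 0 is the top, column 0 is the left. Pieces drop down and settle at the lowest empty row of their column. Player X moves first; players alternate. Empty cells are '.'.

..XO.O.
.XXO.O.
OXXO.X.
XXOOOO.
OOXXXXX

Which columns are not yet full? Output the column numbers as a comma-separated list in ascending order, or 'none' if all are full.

Answer: 0,1,4,6

Derivation:
col 0: top cell = '.' → open
col 1: top cell = '.' → open
col 2: top cell = 'X' → FULL
col 3: top cell = 'O' → FULL
col 4: top cell = '.' → open
col 5: top cell = 'O' → FULL
col 6: top cell = '.' → open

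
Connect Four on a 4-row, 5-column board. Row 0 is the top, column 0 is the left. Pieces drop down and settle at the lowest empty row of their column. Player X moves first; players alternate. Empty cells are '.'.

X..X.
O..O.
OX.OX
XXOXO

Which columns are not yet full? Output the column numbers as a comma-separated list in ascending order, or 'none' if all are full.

Answer: 1,2,4

Derivation:
col 0: top cell = 'X' → FULL
col 1: top cell = '.' → open
col 2: top cell = '.' → open
col 3: top cell = 'X' → FULL
col 4: top cell = '.' → open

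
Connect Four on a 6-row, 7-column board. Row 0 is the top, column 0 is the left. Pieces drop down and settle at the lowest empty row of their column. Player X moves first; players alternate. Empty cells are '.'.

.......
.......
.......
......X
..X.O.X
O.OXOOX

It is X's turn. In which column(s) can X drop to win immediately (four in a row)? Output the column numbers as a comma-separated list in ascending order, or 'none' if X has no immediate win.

col 0: drop X → no win
col 1: drop X → no win
col 2: drop X → no win
col 3: drop X → no win
col 4: drop X → no win
col 5: drop X → no win
col 6: drop X → WIN!

Answer: 6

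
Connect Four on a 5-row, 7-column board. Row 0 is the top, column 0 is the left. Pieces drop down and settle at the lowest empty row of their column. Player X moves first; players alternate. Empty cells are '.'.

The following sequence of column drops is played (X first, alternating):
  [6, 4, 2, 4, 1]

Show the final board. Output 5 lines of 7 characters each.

Answer: .......
.......
.......
....O..
.XX.O.X

Derivation:
Move 1: X drops in col 6, lands at row 4
Move 2: O drops in col 4, lands at row 4
Move 3: X drops in col 2, lands at row 4
Move 4: O drops in col 4, lands at row 3
Move 5: X drops in col 1, lands at row 4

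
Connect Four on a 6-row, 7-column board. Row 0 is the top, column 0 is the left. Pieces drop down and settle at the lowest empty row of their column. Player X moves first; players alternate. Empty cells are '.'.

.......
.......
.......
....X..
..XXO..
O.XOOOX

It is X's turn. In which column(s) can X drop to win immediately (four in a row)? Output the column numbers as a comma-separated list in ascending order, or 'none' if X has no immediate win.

Answer: none

Derivation:
col 0: drop X → no win
col 1: drop X → no win
col 2: drop X → no win
col 3: drop X → no win
col 4: drop X → no win
col 5: drop X → no win
col 6: drop X → no win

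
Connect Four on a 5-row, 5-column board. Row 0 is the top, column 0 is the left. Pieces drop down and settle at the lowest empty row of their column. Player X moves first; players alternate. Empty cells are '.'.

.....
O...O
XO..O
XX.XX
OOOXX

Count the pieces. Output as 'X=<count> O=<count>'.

X=7 O=7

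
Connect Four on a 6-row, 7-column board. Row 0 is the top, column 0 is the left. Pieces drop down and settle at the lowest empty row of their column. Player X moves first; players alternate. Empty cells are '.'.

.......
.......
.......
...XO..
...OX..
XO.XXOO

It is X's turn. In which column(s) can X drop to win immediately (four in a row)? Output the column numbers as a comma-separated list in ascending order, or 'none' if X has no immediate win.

col 0: drop X → no win
col 1: drop X → no win
col 2: drop X → no win
col 3: drop X → no win
col 4: drop X → no win
col 5: drop X → no win
col 6: drop X → no win

Answer: none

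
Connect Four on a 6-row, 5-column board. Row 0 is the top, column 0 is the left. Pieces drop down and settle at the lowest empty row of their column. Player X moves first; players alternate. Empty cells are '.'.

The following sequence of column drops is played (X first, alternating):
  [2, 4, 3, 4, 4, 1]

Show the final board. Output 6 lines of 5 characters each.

Move 1: X drops in col 2, lands at row 5
Move 2: O drops in col 4, lands at row 5
Move 3: X drops in col 3, lands at row 5
Move 4: O drops in col 4, lands at row 4
Move 5: X drops in col 4, lands at row 3
Move 6: O drops in col 1, lands at row 5

Answer: .....
.....
.....
....X
....O
.OXXO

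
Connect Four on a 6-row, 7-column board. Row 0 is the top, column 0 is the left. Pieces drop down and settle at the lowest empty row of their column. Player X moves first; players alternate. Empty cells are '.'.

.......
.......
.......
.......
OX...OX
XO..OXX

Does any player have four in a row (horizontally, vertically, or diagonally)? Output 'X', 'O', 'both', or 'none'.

none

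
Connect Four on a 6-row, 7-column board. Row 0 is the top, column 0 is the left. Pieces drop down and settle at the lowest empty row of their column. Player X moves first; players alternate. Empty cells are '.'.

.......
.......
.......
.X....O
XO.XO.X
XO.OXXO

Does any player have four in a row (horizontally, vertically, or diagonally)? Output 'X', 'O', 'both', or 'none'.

none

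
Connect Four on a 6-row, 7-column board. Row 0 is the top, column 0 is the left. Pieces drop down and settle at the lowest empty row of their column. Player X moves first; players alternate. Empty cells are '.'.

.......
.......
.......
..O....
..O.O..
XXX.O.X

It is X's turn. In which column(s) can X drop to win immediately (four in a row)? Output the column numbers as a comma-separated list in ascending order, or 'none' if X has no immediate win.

col 0: drop X → no win
col 1: drop X → no win
col 2: drop X → no win
col 3: drop X → WIN!
col 4: drop X → no win
col 5: drop X → no win
col 6: drop X → no win

Answer: 3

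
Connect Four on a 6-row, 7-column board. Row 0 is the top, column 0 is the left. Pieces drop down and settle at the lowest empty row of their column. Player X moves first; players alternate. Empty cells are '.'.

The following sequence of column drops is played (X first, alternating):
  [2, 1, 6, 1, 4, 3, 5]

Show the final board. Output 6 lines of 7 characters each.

Answer: .......
.......
.......
.......
.O.....
.OXOXXX

Derivation:
Move 1: X drops in col 2, lands at row 5
Move 2: O drops in col 1, lands at row 5
Move 3: X drops in col 6, lands at row 5
Move 4: O drops in col 1, lands at row 4
Move 5: X drops in col 4, lands at row 5
Move 6: O drops in col 3, lands at row 5
Move 7: X drops in col 5, lands at row 5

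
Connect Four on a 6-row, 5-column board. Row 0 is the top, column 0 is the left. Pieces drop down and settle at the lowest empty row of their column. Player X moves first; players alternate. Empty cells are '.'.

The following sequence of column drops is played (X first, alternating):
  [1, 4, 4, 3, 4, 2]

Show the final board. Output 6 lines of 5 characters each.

Move 1: X drops in col 1, lands at row 5
Move 2: O drops in col 4, lands at row 5
Move 3: X drops in col 4, lands at row 4
Move 4: O drops in col 3, lands at row 5
Move 5: X drops in col 4, lands at row 3
Move 6: O drops in col 2, lands at row 5

Answer: .....
.....
.....
....X
....X
.XOOO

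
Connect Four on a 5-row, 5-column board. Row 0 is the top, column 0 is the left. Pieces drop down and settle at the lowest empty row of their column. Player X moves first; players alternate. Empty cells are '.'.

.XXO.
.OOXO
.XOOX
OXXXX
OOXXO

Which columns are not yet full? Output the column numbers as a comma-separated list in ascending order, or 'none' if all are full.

Answer: 0,4

Derivation:
col 0: top cell = '.' → open
col 1: top cell = 'X' → FULL
col 2: top cell = 'X' → FULL
col 3: top cell = 'O' → FULL
col 4: top cell = '.' → open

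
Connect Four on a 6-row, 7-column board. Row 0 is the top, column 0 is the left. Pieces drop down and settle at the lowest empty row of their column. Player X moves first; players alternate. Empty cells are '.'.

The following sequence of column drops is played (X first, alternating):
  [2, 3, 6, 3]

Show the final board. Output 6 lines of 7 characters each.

Move 1: X drops in col 2, lands at row 5
Move 2: O drops in col 3, lands at row 5
Move 3: X drops in col 6, lands at row 5
Move 4: O drops in col 3, lands at row 4

Answer: .......
.......
.......
.......
...O...
..XO..X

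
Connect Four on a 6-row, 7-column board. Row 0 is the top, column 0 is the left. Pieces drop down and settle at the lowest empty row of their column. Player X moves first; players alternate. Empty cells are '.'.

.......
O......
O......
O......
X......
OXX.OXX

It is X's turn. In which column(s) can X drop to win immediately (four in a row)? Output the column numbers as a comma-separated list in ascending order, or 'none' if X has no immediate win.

Answer: none

Derivation:
col 0: drop X → no win
col 1: drop X → no win
col 2: drop X → no win
col 3: drop X → no win
col 4: drop X → no win
col 5: drop X → no win
col 6: drop X → no win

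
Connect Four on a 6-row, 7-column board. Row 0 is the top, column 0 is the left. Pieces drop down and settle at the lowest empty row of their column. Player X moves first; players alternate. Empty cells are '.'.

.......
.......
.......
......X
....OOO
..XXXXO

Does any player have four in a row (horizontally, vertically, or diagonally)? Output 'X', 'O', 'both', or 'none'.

X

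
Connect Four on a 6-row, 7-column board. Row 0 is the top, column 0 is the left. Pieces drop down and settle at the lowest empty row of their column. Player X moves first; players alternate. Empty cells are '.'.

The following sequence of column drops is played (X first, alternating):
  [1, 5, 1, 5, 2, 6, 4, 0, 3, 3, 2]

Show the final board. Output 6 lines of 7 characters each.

Answer: .......
.......
.......
.......
.XXO.O.
OXXXXOO

Derivation:
Move 1: X drops in col 1, lands at row 5
Move 2: O drops in col 5, lands at row 5
Move 3: X drops in col 1, lands at row 4
Move 4: O drops in col 5, lands at row 4
Move 5: X drops in col 2, lands at row 5
Move 6: O drops in col 6, lands at row 5
Move 7: X drops in col 4, lands at row 5
Move 8: O drops in col 0, lands at row 5
Move 9: X drops in col 3, lands at row 5
Move 10: O drops in col 3, lands at row 4
Move 11: X drops in col 2, lands at row 4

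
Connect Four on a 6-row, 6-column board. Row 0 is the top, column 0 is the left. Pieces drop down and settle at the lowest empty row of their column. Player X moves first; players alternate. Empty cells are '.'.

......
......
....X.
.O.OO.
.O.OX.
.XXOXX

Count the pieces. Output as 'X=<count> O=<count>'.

X=6 O=6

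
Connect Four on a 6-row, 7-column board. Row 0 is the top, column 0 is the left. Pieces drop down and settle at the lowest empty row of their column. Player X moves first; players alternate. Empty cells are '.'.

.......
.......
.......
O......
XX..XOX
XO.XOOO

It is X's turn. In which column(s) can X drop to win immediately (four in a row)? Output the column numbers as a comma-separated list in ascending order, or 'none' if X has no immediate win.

col 0: drop X → no win
col 1: drop X → no win
col 2: drop X → no win
col 3: drop X → no win
col 4: drop X → no win
col 5: drop X → no win
col 6: drop X → no win

Answer: none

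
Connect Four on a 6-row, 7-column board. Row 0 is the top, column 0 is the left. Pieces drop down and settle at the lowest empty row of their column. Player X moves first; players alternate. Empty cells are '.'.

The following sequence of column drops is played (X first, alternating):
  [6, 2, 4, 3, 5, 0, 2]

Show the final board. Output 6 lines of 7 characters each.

Answer: .......
.......
.......
.......
..X....
O.OOXXX

Derivation:
Move 1: X drops in col 6, lands at row 5
Move 2: O drops in col 2, lands at row 5
Move 3: X drops in col 4, lands at row 5
Move 4: O drops in col 3, lands at row 5
Move 5: X drops in col 5, lands at row 5
Move 6: O drops in col 0, lands at row 5
Move 7: X drops in col 2, lands at row 4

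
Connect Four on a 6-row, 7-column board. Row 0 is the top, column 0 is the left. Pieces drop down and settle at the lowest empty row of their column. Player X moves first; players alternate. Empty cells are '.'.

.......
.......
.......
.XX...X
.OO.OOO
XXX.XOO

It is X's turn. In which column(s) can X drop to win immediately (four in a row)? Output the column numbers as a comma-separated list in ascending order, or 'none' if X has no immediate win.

col 0: drop X → no win
col 1: drop X → no win
col 2: drop X → no win
col 3: drop X → WIN!
col 4: drop X → no win
col 5: drop X → no win
col 6: drop X → no win

Answer: 3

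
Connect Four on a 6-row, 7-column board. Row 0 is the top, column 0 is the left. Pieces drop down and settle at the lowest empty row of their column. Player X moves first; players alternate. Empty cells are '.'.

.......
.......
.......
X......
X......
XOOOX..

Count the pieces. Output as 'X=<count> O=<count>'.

X=4 O=3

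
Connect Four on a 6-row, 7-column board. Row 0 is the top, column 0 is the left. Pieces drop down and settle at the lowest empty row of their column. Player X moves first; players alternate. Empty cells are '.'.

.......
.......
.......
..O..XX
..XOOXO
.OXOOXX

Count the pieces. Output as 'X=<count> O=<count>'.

X=7 O=7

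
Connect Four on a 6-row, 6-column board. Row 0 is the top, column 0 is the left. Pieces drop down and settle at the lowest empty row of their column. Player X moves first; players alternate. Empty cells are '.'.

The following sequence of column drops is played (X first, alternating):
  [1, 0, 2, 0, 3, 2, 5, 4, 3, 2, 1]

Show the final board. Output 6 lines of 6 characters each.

Answer: ......
......
......
..O...
OXOX..
OXXXOX

Derivation:
Move 1: X drops in col 1, lands at row 5
Move 2: O drops in col 0, lands at row 5
Move 3: X drops in col 2, lands at row 5
Move 4: O drops in col 0, lands at row 4
Move 5: X drops in col 3, lands at row 5
Move 6: O drops in col 2, lands at row 4
Move 7: X drops in col 5, lands at row 5
Move 8: O drops in col 4, lands at row 5
Move 9: X drops in col 3, lands at row 4
Move 10: O drops in col 2, lands at row 3
Move 11: X drops in col 1, lands at row 4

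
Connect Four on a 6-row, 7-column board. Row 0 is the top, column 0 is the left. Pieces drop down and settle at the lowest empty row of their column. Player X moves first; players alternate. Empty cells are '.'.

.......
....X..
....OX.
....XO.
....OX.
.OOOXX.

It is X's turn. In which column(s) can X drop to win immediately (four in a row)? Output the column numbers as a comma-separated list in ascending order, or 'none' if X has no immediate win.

Answer: none

Derivation:
col 0: drop X → no win
col 1: drop X → no win
col 2: drop X → no win
col 3: drop X → no win
col 4: drop X → no win
col 5: drop X → no win
col 6: drop X → no win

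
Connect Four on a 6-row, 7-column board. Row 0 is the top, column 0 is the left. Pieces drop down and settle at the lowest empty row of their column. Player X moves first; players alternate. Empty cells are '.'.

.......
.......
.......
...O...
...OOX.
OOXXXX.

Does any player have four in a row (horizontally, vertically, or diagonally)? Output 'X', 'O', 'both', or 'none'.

X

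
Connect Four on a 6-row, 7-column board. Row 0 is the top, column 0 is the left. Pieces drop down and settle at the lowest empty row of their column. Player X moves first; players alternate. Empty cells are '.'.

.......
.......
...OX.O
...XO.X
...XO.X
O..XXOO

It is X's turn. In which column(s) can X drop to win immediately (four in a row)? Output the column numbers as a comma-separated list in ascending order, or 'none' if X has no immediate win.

col 0: drop X → no win
col 1: drop X → no win
col 2: drop X → no win
col 3: drop X → no win
col 4: drop X → no win
col 5: drop X → no win
col 6: drop X → no win

Answer: none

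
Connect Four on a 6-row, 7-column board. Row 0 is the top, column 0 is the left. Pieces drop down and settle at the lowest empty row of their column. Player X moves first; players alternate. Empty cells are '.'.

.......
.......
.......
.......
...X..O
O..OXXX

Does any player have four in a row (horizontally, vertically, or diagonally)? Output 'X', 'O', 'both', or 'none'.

none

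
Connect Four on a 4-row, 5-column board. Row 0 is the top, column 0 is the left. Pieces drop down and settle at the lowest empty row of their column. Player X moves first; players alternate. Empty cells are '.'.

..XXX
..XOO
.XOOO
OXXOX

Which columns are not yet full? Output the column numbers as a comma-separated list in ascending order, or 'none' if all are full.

col 0: top cell = '.' → open
col 1: top cell = '.' → open
col 2: top cell = 'X' → FULL
col 3: top cell = 'X' → FULL
col 4: top cell = 'X' → FULL

Answer: 0,1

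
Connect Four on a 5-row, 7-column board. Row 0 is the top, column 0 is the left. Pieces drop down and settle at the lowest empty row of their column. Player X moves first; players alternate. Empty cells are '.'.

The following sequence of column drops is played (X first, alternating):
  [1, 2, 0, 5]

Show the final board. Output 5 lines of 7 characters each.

Answer: .......
.......
.......
.......
XXO..O.

Derivation:
Move 1: X drops in col 1, lands at row 4
Move 2: O drops in col 2, lands at row 4
Move 3: X drops in col 0, lands at row 4
Move 4: O drops in col 5, lands at row 4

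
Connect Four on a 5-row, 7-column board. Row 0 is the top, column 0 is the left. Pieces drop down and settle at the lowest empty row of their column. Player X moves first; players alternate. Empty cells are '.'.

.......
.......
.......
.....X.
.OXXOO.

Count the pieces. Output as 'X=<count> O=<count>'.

X=3 O=3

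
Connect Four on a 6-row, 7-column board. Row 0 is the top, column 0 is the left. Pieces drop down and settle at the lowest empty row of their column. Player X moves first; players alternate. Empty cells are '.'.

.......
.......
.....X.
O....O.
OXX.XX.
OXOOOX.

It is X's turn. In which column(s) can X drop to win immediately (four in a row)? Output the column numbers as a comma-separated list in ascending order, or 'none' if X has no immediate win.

Answer: 3

Derivation:
col 0: drop X → no win
col 1: drop X → no win
col 2: drop X → no win
col 3: drop X → WIN!
col 4: drop X → no win
col 5: drop X → no win
col 6: drop X → no win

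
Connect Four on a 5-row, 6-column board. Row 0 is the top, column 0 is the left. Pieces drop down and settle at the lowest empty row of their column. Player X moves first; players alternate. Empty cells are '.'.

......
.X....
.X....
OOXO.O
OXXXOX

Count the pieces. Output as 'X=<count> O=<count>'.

X=7 O=6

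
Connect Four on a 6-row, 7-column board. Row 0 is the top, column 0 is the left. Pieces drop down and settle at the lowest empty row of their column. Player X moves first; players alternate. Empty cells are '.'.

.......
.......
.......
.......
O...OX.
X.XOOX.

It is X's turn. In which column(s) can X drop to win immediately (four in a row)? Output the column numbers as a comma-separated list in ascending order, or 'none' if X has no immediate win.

col 0: drop X → no win
col 1: drop X → no win
col 2: drop X → no win
col 3: drop X → no win
col 4: drop X → no win
col 5: drop X → no win
col 6: drop X → no win

Answer: none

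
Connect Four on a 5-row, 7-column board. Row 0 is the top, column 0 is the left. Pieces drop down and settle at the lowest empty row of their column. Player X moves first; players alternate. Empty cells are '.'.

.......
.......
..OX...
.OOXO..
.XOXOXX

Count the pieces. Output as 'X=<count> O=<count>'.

X=6 O=6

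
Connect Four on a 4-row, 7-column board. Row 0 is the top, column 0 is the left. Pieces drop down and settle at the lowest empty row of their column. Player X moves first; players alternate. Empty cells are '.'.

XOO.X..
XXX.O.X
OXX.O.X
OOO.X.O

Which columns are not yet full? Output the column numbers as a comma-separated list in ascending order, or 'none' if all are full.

Answer: 3,5,6

Derivation:
col 0: top cell = 'X' → FULL
col 1: top cell = 'O' → FULL
col 2: top cell = 'O' → FULL
col 3: top cell = '.' → open
col 4: top cell = 'X' → FULL
col 5: top cell = '.' → open
col 6: top cell = '.' → open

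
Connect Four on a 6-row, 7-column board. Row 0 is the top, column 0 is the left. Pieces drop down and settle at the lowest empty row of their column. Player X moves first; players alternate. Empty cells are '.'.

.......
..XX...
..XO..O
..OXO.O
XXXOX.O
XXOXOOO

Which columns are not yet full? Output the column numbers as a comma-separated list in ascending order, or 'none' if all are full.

col 0: top cell = '.' → open
col 1: top cell = '.' → open
col 2: top cell = '.' → open
col 3: top cell = '.' → open
col 4: top cell = '.' → open
col 5: top cell = '.' → open
col 6: top cell = '.' → open

Answer: 0,1,2,3,4,5,6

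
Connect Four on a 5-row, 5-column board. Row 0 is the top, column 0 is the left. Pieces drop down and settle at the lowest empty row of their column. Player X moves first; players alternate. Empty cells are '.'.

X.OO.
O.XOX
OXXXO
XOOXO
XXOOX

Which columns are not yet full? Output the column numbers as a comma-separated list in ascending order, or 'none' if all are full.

Answer: 1,4

Derivation:
col 0: top cell = 'X' → FULL
col 1: top cell = '.' → open
col 2: top cell = 'O' → FULL
col 3: top cell = 'O' → FULL
col 4: top cell = '.' → open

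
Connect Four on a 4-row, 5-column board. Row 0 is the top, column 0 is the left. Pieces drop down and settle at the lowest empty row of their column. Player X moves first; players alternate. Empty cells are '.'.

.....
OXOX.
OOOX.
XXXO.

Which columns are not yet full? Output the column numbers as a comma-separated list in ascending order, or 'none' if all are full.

col 0: top cell = '.' → open
col 1: top cell = '.' → open
col 2: top cell = '.' → open
col 3: top cell = '.' → open
col 4: top cell = '.' → open

Answer: 0,1,2,3,4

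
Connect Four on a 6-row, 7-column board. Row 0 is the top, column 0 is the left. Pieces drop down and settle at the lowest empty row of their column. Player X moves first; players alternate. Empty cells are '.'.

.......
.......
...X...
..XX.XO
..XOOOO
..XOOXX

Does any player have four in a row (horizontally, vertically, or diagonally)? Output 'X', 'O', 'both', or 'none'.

O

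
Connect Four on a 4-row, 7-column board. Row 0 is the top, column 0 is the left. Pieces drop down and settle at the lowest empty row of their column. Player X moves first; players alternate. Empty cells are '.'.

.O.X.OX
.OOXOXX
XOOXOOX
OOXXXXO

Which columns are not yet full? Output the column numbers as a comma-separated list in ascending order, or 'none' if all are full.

col 0: top cell = '.' → open
col 1: top cell = 'O' → FULL
col 2: top cell = '.' → open
col 3: top cell = 'X' → FULL
col 4: top cell = '.' → open
col 5: top cell = 'O' → FULL
col 6: top cell = 'X' → FULL

Answer: 0,2,4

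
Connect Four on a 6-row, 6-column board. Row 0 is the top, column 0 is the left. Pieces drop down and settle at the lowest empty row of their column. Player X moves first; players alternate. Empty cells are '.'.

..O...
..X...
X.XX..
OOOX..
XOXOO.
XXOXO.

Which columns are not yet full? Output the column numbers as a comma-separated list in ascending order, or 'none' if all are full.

col 0: top cell = '.' → open
col 1: top cell = '.' → open
col 2: top cell = 'O' → FULL
col 3: top cell = '.' → open
col 4: top cell = '.' → open
col 5: top cell = '.' → open

Answer: 0,1,3,4,5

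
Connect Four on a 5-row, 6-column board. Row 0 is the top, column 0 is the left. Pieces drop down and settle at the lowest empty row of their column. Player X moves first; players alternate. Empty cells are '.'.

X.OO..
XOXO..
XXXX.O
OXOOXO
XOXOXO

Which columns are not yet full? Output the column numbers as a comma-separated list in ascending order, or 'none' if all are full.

col 0: top cell = 'X' → FULL
col 1: top cell = '.' → open
col 2: top cell = 'O' → FULL
col 3: top cell = 'O' → FULL
col 4: top cell = '.' → open
col 5: top cell = '.' → open

Answer: 1,4,5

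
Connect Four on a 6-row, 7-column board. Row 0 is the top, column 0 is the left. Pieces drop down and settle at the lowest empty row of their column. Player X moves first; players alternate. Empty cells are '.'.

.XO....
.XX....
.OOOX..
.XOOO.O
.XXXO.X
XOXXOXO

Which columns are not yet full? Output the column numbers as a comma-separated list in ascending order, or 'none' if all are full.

col 0: top cell = '.' → open
col 1: top cell = 'X' → FULL
col 2: top cell = 'O' → FULL
col 3: top cell = '.' → open
col 4: top cell = '.' → open
col 5: top cell = '.' → open
col 6: top cell = '.' → open

Answer: 0,3,4,5,6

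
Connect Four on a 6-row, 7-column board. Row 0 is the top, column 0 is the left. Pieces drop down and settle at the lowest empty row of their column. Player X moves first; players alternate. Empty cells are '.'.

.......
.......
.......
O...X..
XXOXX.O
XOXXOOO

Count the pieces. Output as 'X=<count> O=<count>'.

X=8 O=7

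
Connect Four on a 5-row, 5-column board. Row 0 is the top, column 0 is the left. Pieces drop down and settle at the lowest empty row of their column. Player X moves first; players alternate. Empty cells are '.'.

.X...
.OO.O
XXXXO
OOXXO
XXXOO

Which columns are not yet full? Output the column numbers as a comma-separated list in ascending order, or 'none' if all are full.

col 0: top cell = '.' → open
col 1: top cell = 'X' → FULL
col 2: top cell = '.' → open
col 3: top cell = '.' → open
col 4: top cell = '.' → open

Answer: 0,2,3,4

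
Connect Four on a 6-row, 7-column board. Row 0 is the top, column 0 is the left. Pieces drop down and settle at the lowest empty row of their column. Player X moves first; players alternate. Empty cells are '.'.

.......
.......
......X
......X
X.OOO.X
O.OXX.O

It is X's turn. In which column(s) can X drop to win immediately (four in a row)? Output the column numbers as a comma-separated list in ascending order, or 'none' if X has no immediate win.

Answer: 6

Derivation:
col 0: drop X → no win
col 1: drop X → no win
col 2: drop X → no win
col 3: drop X → no win
col 4: drop X → no win
col 5: drop X → no win
col 6: drop X → WIN!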